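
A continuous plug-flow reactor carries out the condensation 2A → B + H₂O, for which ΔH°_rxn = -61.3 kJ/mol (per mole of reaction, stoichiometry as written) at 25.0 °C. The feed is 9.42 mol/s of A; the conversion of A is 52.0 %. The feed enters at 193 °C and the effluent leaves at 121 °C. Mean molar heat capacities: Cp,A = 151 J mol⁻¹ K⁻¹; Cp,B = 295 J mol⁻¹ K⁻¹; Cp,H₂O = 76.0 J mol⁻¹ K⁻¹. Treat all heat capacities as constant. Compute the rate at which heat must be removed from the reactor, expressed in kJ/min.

Extent of reaction ξ = 0.520 × 9.42 / 2 = 2.4492 mol/s
Reaction term: ξ·ΔH°_rxn = 2.4492 × -61.3 = -150.14 kJ/s
Sensible, feed 193→25 °C: -238.97 kJ/s
Outlet flows (mol/s): A 4.5216, B 2.4492, H₂O 2.4492
Sensible, products 25→121 °C: 152.78 kJ/s
Q = ΔH = -236.33 kJ/s = -236.33 kW
Heat removed = 14180 kJ/min

Q_out = 14200 kJ/min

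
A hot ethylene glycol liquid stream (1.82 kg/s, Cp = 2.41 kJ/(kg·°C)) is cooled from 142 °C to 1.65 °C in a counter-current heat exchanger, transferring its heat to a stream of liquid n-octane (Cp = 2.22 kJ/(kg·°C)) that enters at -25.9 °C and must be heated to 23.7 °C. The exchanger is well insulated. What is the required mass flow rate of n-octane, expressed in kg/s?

ṁ_c = 5.59 kg/s

Heat released by hot stream: Q = 1.82 × 2.41 × (142 − 1.65) = 615.6 kJ/s
Energy balance on cold side (adiabatic exchanger): Q = ṁ_c·Cp_c·(T_c,out − T_c,in)
ṁ_c = 615.6 / [2.22 × (23.7 − -25.9)] = 5.5907 kg/s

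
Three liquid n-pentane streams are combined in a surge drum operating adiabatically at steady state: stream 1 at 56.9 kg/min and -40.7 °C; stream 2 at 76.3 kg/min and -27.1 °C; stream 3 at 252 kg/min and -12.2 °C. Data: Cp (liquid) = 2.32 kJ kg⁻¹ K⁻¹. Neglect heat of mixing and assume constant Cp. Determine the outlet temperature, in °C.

T_out = -19.4 °C

Adiabatic, steady state ⇒ Σ ṁᵢCp,ᵢ(T_out − Tᵢ) = 0
Σ ṁᵢCp,ᵢTᵢ = 56.9×2.32×-40.7 + 76.3×2.32×-27.1 + 252×2.32×-12.2 = -17302
Σ ṁᵢCp,ᵢ = 56.9×2.32 + 76.3×2.32 + 252×2.32 = 893.66
T_out = -17302 / 893.66 = -19.361 °C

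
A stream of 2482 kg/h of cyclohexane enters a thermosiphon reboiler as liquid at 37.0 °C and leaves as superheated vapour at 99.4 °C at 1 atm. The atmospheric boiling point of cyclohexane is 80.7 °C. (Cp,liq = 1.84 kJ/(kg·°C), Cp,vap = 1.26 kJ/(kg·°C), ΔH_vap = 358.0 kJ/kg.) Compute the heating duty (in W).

Q = 319000 W

liquid 37.0→80.7 °C: 80.408 kJ/kg
vaporisation at 80.7 °C: 358 kJ/kg
vapour 80.7→99.4 °C: 23.562 kJ/kg
Δh = 80.408 + 358 + 23.562 = 461.97 kJ/kg
Q = ṁ·Δh = 2482 kg/h × 461.97 kJ/kg = 1.1466e+06 kJ/h
|Q| = 318.5 kW = 318500 W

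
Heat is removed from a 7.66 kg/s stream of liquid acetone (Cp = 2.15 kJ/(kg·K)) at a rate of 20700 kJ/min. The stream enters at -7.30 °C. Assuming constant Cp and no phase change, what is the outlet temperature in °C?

Q = 20700 kJ/min = 345 kJ/s
ΔT = Q/(ṁ·Cp) = 345/(7.66×2.15) = 20.948 K
T_out = -7.30 − 20.948 = -28.248 °C

T_out = -28.2 °C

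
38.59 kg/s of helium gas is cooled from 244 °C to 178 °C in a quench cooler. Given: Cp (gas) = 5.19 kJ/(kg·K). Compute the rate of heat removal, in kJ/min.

Q = ṁ·Cp·ΔT = 38.59 × 5.19 × (178 − 244) = -13219 kJ/s
Cooling duty = 793120 kJ/min

Q_c = 793000 kJ/min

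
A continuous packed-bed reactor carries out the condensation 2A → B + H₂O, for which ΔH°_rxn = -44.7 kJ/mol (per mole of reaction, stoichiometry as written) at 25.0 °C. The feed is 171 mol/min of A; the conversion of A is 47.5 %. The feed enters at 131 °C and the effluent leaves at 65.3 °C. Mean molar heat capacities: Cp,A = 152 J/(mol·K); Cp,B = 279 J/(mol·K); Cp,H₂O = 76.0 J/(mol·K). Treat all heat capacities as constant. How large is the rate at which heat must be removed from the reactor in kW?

Extent of reaction ξ = 0.475 × 171 / 2 = 40.612 mol/min
Reaction term: ξ·ΔH°_rxn = 40.612 × -44.7 = -1815.4 kJ/min
Sensible, feed 131→25 °C: -2755.2 kJ/min
Outlet flows (mol/min): A 89.775, B 40.612, H₂O 40.612
Sensible, products 25→65.3 °C: 1130.9 kJ/min
Q = ΔH = -3439.6 kJ/min = -57.326 kW
Heat removed = 57.326 kW

Q_out = 57.3 kW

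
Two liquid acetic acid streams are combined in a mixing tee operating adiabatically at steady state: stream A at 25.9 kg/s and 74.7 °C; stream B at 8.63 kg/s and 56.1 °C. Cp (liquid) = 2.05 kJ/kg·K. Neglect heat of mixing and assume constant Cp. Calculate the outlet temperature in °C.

T_out = 70.1 °C

Adiabatic, steady state ⇒ Σ ṁᵢCp,ᵢ(T_out − Tᵢ) = 0
Σ ṁᵢCp,ᵢTᵢ = 25.9×2.05×74.7 + 8.63×2.05×56.1 = 4958.7
Σ ṁᵢCp,ᵢ = 25.9×2.05 + 8.63×2.05 = 70.786
T_out = 4958.7 / 70.786 = 70.051 °C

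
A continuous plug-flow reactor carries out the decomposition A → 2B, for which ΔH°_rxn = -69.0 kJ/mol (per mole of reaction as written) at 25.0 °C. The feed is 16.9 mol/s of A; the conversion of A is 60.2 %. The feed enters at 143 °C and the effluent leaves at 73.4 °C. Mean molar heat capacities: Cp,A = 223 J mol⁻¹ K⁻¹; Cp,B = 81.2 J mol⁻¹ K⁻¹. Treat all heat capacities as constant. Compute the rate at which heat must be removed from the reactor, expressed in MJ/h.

Extent of reaction ξ = 0.602 × 16.9 = 10.174 mol/s
Reaction term: ξ·ΔH°_rxn = 10.174 × -69.0 = -701.99 kJ/s
Sensible, feed 143→25 °C: -444.71 kJ/s
Outlet flows (mol/s): A 6.7262, B 20.348
Sensible, products 25→73.4 °C: 152.56 kJ/s
Q = ΔH = -994.13 kJ/s = -994.13 kW
Heat removed = 3578.9 MJ/h

Q_out = 3580 MJ/h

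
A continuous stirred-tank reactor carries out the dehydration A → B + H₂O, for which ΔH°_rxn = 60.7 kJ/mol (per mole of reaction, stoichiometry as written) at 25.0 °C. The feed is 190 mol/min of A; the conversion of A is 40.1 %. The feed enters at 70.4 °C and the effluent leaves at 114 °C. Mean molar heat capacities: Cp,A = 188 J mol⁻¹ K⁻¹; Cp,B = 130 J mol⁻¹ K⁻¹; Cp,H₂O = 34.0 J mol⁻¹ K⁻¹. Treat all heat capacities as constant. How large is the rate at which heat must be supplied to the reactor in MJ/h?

Q_in = 361 MJ/h

Extent of reaction ξ = 0.401 × 190 = 76.19 mol/min
Reaction term: ξ·ΔH°_rxn = 76.19 × 60.7 = 4624.7 kJ/min
Sensible, feed 70.4→25 °C: -1621.7 kJ/min
Outlet flows (mol/min): A 113.81, B 76.19, H₂O 76.19
Sensible, products 25→114 °C: 3016.3 kJ/min
Q = ΔH = 6019.4 kJ/min = 100.32 kW
Heat supplied = 361.16 MJ/h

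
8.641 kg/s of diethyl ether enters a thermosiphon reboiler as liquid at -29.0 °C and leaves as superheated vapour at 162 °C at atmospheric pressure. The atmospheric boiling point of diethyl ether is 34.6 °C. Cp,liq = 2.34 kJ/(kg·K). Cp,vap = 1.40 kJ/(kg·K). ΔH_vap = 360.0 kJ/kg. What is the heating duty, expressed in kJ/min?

liquid -29.0→34.6 °C: 148.82 kJ/kg
vaporisation at 34.6 °C: 360 kJ/kg
vapour 34.6→162 °C: 178.36 kJ/kg
Δh = 148.82 + 360 + 178.36 = 687.18 kJ/kg
Q = ṁ·Δh = 8.641 kg/s × 687.18 kJ/kg = 5938 kJ/s
|Q| = 5938 kW = 356280 kJ/min

Q = 356000 kJ/min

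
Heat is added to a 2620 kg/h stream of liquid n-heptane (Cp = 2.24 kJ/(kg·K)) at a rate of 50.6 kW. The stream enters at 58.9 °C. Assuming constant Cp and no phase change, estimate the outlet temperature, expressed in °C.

T_out = 89.9 °C

Q = 50.6 kW = 182160 kJ/h
ΔT = Q/(ṁ·Cp) = 182160/(2620×2.24) = 31.039 K
T_out = 58.9 + 31.039 = 89.939 °C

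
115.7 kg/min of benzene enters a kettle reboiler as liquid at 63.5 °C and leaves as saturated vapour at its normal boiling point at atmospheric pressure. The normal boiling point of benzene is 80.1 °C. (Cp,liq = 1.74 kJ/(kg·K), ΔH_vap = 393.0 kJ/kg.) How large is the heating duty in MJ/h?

Q = 2930 MJ/h

liquid 63.5→80.1 °C: 28.884 kJ/kg
vaporisation at 80.1 °C: 393 kJ/kg
Δh = 28.884 + 393 = 421.88 kJ/kg
Q = ṁ·Δh = 115.7 kg/min × 421.88 kJ/kg = 48812 kJ/min
|Q| = 813.53 kW = 2928.7 MJ/h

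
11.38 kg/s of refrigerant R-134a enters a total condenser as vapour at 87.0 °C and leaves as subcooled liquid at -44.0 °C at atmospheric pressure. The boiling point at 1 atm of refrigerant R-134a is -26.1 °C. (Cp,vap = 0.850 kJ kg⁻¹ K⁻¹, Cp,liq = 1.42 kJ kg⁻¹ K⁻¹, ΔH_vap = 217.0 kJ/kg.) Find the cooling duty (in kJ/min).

Q_c = 231000 kJ/min

vapour 87.0→-26.1 °C: -96.135 kJ/kg
condensation at -26.1 °C: -217 kJ/kg
liquid -26.1→-44.0 °C: -25.418 kJ/kg
Δh = -96.135 + -217 + -25.418 = -338.55 kJ/kg
Q = ṁ·Δh = 11.38 kg/s × -338.55 kJ/kg = -3852.7 kJ/s
|Q| = 3852.7 kW = 231160 kJ/min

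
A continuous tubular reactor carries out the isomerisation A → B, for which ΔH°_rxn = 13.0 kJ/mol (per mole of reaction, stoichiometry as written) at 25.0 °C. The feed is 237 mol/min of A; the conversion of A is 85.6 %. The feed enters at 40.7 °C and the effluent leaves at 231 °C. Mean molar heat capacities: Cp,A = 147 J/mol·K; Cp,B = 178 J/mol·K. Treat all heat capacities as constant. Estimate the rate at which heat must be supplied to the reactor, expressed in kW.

Q_in = 176 kW

Extent of reaction ξ = 0.856 × 237 = 202.87 mol/min
Reaction term: ξ·ΔH°_rxn = 202.87 × 13.0 = 2637.3 kJ/min
Sensible, feed 40.7→25 °C: -546.97 kJ/min
Outlet flows (mol/min): A 34.128, B 202.87
Sensible, products 25→231 °C: 8472.4 kJ/min
Q = ΔH = 10563 kJ/min = 176.05 kW
Heat supplied = 176.05 kW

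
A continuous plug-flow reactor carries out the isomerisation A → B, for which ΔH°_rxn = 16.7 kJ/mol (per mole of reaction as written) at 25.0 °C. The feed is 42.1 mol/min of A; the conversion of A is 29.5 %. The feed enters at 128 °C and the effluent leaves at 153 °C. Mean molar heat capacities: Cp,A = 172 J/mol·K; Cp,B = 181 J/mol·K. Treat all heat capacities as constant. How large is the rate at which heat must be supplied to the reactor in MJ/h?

Extent of reaction ξ = 0.295 × 42.1 = 12.419 mol/min
Reaction term: ξ·ΔH°_rxn = 12.419 × 16.7 = 207.41 kJ/min
Sensible, feed 128→25 °C: -745.84 kJ/min
Outlet flows (mol/min): A 29.681, B 12.419
Sensible, products 25→153 °C: 941.18 kJ/min
Q = ΔH = 402.74 kJ/min = 6.7124 kW
Heat supplied = 24.165 MJ/h

Q_in = 24.2 MJ/h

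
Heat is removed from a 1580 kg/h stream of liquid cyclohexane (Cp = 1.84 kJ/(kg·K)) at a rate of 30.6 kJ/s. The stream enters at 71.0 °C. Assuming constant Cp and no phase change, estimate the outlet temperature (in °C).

Q = 30.6 kJ/s = 110160 kJ/h
ΔT = Q/(ṁ·Cp) = 110160/(1580×1.84) = 37.892 K
T_out = 71.0 − 37.892 = 33.108 °C

T_out = 33.1 °C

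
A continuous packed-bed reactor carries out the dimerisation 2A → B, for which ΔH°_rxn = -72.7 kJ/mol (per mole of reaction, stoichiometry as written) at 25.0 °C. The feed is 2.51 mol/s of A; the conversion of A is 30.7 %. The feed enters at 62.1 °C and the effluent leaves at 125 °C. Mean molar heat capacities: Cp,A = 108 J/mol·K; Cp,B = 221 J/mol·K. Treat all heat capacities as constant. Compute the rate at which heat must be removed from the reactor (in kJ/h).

Q_out = 38800 kJ/h

Extent of reaction ξ = 0.307 × 2.51 / 2 = 0.38528 mol/s
Reaction term: ξ·ΔH°_rxn = 0.38528 × -72.7 = -28.01 kJ/s
Sensible, feed 62.1→25 °C: -10.057 kJ/s
Outlet flows (mol/s): A 1.7394, B 0.38528
Sensible, products 25→125 °C: 27.301 kJ/s
Q = ΔH = -10.767 kJ/s = -10.767 kW
Heat removed = 38760 kJ/h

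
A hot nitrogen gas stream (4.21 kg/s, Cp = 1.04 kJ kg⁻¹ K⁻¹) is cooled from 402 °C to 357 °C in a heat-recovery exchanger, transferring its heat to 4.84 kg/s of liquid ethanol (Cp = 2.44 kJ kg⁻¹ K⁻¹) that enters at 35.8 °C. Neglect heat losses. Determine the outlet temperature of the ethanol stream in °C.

T_c,out = 52.5 °C

Heat released by hot stream: Q = 4.21 × 1.04 × (402 − 357) = 197.03 kJ/s
Energy balance on cold side (adiabatic exchanger): Q = ṁ_c·Cp_c·(T_c,out − T_c,in)
T_c,out = 35.8 + 197.03/(4.84 × 2.44) = 52.484 °C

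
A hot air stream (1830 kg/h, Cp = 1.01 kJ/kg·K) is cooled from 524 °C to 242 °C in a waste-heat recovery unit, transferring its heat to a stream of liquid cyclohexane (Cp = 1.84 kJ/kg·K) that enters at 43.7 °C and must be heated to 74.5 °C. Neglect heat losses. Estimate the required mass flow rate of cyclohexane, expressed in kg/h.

ṁ_c = 9200 kg/h

Heat released by hot stream: Q = 1830 × 1.01 × (524 − 242) = 521220 kJ/h
Energy balance on cold side (adiabatic exchanger): Q = ṁ_c·Cp_c·(T_c,out − T_c,in)
ṁ_c = 521220 / [1.84 × (74.5 − 43.7)] = 9197.1 kg/h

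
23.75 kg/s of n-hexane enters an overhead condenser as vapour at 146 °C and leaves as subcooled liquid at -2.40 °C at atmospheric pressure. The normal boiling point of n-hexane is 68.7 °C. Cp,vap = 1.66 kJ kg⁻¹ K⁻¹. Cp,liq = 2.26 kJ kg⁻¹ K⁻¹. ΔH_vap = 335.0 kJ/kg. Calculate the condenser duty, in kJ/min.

Q_c = 889000 kJ/min

vapour 146→68.7 °C: -128.32 kJ/kg
condensation at 68.7 °C: -335 kJ/kg
liquid 68.7→-2.40 °C: -160.69 kJ/kg
Δh = -128.32 + -335 + -160.69 = -624 kJ/kg
Q = ṁ·Δh = 23.75 kg/s × -624 kJ/kg = -14820 kJ/s
|Q| = 14820 kW = 889210 kJ/min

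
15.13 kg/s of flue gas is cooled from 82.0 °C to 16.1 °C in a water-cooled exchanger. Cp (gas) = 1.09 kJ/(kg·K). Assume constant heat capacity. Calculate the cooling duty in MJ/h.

Q_c = 3910 MJ/h

Q = ṁ·Cp·ΔT = 15.13 × 1.09 × (16.1 − 82.0) = -1086.8 kJ/s
Cooling duty = 3912.5 MJ/h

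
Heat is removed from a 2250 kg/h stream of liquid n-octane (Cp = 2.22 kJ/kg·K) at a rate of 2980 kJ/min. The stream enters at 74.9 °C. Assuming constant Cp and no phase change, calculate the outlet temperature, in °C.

T_out = 39.1 °C

Q = 2980 kJ/min = 178800 kJ/h
ΔT = Q/(ṁ·Cp) = 178800/(2250×2.22) = 35.796 K
T_out = 74.9 − 35.796 = 39.104 °C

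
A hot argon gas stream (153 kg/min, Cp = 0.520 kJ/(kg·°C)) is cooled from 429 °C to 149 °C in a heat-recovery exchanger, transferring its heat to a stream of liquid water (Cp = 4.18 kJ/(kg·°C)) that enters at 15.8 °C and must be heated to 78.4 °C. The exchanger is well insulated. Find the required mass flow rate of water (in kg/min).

ṁ_c = 85.1 kg/min

Heat released by hot stream: Q = 153 × 0.520 × (429 − 149) = 22277 kJ/min
Energy balance on cold side (adiabatic exchanger): Q = ṁ_c·Cp_c·(T_c,out − T_c,in)
ṁ_c = 22277 / [4.18 × (78.4 − 15.8)] = 85.134 kg/min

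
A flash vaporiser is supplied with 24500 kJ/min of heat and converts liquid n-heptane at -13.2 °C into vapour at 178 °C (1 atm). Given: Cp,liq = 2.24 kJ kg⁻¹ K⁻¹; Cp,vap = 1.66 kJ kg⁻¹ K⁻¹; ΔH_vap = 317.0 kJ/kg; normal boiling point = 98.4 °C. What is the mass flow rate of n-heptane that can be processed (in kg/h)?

Δh = 2.24×(98.4−-13.2) + 317.0 + 1.66×(178−98.4) = 699.12 kJ/kg
Q = 24500 kJ/min = 408.33 kJ/s = 1.47e+06 kJ/h
ṁ = Q/Δh = 1.47e+06 / 699.12 = 2102.6 kg/h

ṁ = 2100 kg/h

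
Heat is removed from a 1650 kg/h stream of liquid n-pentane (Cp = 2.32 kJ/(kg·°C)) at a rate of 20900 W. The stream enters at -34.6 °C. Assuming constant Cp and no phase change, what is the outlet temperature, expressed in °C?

T_out = -54.3 °C

Q = 20900 W = 75240 kJ/h
ΔT = Q/(ṁ·Cp) = 75240/(1650×2.32) = 19.655 K
T_out = -34.6 − 19.655 = -54.255 °C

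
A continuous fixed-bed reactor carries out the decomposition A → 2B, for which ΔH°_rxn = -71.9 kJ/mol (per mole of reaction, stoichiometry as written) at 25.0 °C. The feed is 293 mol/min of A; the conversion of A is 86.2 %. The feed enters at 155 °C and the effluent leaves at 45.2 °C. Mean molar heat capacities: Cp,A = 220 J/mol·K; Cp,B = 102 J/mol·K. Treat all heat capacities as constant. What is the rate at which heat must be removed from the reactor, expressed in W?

Extent of reaction ξ = 0.862 × 293 = 252.57 mol/min
Reaction term: ξ·ΔH°_rxn = 252.57 × -71.9 = -18159 kJ/min
Sensible, feed 155→25 °C: -8379.8 kJ/min
Outlet flows (mol/min): A 40.434, B 505.13
Sensible, products 25→45.2 °C: 1220.5 kJ/min
Q = ΔH = -25319 kJ/min = -421.98 kW
Heat removed = 421980 W

Q_out = 422000 W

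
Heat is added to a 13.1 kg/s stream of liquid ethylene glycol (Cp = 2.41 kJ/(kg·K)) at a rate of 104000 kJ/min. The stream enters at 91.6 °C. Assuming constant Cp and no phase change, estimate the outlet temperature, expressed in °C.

Q = 104000 kJ/min = 1733.3 kJ/s
ΔT = Q/(ṁ·Cp) = 1733.3/(13.1×2.41) = 54.903 K
T_out = 91.6 + 54.903 = 146.5 °C

T_out = 147 °C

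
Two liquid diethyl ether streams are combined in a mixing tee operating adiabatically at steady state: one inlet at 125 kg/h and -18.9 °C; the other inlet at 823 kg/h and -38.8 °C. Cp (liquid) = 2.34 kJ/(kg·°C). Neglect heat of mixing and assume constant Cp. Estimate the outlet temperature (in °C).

Energy balance with Q = 0: Σ ṁᵢCp,ᵢ(T_out − Tᵢ) = 0
Σ ṁᵢCp,ᵢTᵢ = 125×2.34×-18.9 + 823×2.34×-38.8 = -80250
Σ ṁᵢCp,ᵢ = 125×2.34 + 823×2.34 = 2218.3
T_out = -80250 / 2218.3 = -36.176 °C

T_out = -36.2 °C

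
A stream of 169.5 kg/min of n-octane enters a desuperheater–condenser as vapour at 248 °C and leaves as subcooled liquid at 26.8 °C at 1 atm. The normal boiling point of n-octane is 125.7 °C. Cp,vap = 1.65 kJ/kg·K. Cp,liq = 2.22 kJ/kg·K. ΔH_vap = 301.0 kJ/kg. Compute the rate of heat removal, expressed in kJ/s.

vapour 248→125.7 °C: -201.79 kJ/kg
condensation at 125.7 °C: -301 kJ/kg
liquid 125.7→26.8 °C: -219.56 kJ/kg
Δh = -201.79 + -301 + -219.56 = -722.35 kJ/kg
Q = ṁ·Δh = 169.5 kg/min × -722.35 kJ/kg = -122440 kJ/min
|Q| = 2040.6 kW

Q_c = 2040 kJ/s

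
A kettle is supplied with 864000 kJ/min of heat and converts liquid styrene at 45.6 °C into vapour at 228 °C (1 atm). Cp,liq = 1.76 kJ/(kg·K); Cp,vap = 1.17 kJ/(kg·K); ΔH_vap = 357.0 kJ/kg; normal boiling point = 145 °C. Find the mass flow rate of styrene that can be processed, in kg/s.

Δh = 1.76×(145−45.6) + 357.0 + 1.17×(228−145) = 629.05 kJ/kg
Q = 864000 kJ/min = 14400 kJ/s = 14400 kJ/s
ṁ = Q/Δh = 14400 / 629.05 = 22.892 kg/s

ṁ = 22.9 kg/s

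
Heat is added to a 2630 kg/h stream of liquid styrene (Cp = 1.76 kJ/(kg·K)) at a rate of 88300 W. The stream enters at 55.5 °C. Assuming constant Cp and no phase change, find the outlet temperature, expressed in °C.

T_out = 124 °C

Q = 88300 W = 317880 kJ/h
ΔT = Q/(ṁ·Cp) = 317880/(2630×1.76) = 68.674 K
T_out = 55.5 + 68.674 = 124.17 °C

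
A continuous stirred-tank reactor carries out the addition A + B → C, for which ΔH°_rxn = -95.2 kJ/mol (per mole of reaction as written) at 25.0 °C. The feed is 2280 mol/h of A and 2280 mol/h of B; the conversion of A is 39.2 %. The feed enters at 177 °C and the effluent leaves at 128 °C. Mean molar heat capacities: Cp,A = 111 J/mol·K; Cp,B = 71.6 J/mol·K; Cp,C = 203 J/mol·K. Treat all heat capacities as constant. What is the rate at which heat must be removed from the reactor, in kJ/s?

Q_out = 28.8 kJ/s

Extent of reaction ξ = 0.392 × 2280 = 893.76 mol/h
Reaction term: ξ·ΔH°_rxn = 893.76 × -95.2 = -85086 kJ/h
Sensible, feed 177→25 °C: -63282 kJ/h
Outlet flows (mol/h): A 1386.2, B 1386.2, C 893.76
Sensible, products 25→128 °C: 44760 kJ/h
Q = ΔH = -103610 kJ/h = -28.78 kW
Heat removed = 28.78 kJ/s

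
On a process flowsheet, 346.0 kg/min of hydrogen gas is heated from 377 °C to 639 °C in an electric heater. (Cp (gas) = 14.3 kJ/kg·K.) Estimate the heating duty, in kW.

Q = ṁ·Cp·ΔT = 346.0 × 14.3 × (639 − 377) = 1.2963e+06 kJ/min
Converting: 1.2963e+06 / 60 s = 21605 kW

Q = 21600 kW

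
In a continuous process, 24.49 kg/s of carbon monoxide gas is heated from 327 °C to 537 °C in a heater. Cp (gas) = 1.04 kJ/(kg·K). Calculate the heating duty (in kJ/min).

Q = ṁ·Cp·ΔT = 24.49 × 1.04 × (537 − 327) = 5348.6 kJ/s
Heating duty = 320920 kJ/min

Q = 321000 kJ/min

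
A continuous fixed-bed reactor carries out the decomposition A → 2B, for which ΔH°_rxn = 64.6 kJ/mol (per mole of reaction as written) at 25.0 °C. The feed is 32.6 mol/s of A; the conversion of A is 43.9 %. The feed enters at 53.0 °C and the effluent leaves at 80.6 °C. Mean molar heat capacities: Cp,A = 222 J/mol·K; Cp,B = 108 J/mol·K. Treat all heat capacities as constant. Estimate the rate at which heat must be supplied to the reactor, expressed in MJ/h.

Q_in = 4030 MJ/h

Extent of reaction ξ = 0.439 × 32.6 = 14.311 mol/s
Reaction term: ξ·ΔH°_rxn = 14.311 × 64.6 = 924.52 kJ/s
Sensible, feed 53.0→25 °C: -202.64 kJ/s
Outlet flows (mol/s): A 18.289, B 28.623
Sensible, products 25→80.6 °C: 397.61 kJ/s
Q = ΔH = 1119.5 kJ/s = 1119.5 kW
Heat supplied = 4030.2 MJ/h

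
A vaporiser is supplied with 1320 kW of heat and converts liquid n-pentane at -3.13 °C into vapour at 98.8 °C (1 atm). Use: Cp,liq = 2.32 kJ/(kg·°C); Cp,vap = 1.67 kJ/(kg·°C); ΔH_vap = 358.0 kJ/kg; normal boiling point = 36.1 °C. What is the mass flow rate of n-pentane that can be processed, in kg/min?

Δh = 2.32×(36.1−-3.13) + 358.0 + 1.67×(98.8−36.1) = 553.72 kJ/kg
Q = 1320 kW = 1320 kJ/s = 79200 kJ/min
ṁ = Q/Δh = 79200 / 553.72 = 143.03 kg/min

ṁ = 143 kg/min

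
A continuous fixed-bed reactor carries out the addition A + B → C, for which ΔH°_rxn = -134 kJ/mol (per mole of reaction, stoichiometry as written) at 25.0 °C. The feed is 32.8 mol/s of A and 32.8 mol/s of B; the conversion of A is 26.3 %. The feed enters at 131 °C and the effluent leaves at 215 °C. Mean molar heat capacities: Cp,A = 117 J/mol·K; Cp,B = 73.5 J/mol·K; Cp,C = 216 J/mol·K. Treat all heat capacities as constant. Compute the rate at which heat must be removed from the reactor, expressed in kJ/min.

Q_out = 35400 kJ/min

Extent of reaction ξ = 0.263 × 32.8 = 8.6264 mol/s
Reaction term: ξ·ΔH°_rxn = 8.6264 × -134 = -1155.9 kJ/s
Sensible, feed 131→25 °C: -662.33 kJ/s
Outlet flows (mol/s): A 24.174, B 24.174, C 8.6264
Sensible, products 25→215 °C: 1229 kJ/s
Q = ΔH = -589.28 kJ/s = -589.28 kW
Heat removed = 35357 kJ/min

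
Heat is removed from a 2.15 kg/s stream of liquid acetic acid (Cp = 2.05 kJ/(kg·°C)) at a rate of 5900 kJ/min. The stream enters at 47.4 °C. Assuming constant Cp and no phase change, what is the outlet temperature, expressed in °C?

Q = 5900 kJ/min = 98.333 kJ/s
ΔT = Q/(ṁ·Cp) = 98.333/(2.15×2.05) = 22.31 K
T_out = 47.4 − 22.31 = 25.09 °C

T_out = 25.1 °C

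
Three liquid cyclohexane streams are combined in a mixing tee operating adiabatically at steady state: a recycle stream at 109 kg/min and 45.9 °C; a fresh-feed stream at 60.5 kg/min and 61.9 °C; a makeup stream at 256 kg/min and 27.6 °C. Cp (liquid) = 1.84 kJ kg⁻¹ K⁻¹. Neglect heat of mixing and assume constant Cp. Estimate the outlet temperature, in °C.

Energy balance with Q = 0: Σ ṁᵢCp,ᵢ(T_out − Tᵢ) = 0
T_out = Σ ṁᵢCp,ᵢTᵢ / Σ ṁᵢCp,ᵢ
      = 29097 / 782.92 = 37.165 °C

T_out = 37.2 °C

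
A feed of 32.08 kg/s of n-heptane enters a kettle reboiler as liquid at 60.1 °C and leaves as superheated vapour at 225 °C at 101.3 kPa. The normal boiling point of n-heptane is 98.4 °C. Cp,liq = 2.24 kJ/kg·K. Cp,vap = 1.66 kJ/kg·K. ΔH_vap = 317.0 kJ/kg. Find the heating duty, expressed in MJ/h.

Q = 70800 MJ/h

liquid 60.1→98.4 °C: 85.792 kJ/kg
vaporisation at 98.4 °C: 317 kJ/kg
vapour 98.4→225 °C: 210.16 kJ/kg
Δh = 85.792 + 317 + 210.16 = 612.95 kJ/kg
Q = ṁ·Δh = 32.08 kg/s × 612.95 kJ/kg = 19663 kJ/s
|Q| = 19663 kW = 70788 MJ/h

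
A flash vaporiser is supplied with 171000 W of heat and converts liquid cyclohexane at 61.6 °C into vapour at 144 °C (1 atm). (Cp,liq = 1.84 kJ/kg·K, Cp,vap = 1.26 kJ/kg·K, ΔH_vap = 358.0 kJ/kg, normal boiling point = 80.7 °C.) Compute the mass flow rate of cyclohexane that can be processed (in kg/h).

Δh = 1.84×(80.7−61.6) + 358.0 + 1.26×(144−80.7) = 472.9 kJ/kg
Q = 171000 W = 171 kJ/s = 615600 kJ/h
ṁ = Q/Δh = 615600 / 472.9 = 1301.7 kg/h

ṁ = 1300 kg/h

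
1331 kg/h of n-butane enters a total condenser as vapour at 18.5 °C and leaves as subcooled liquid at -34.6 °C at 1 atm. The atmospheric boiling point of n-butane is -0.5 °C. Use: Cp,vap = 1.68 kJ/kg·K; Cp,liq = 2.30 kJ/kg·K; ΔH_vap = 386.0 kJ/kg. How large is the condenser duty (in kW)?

vapour 18.5→-0.5 °C: -31.92 kJ/kg
condensation at -0.5 °C: -386 kJ/kg
liquid -0.5→-34.6 °C: -78.43 kJ/kg
Δh = -31.92 + -386 + -78.43 = -496.35 kJ/kg
Q = ṁ·Δh = 1331 kg/h × -496.35 kJ/kg = -660640 kJ/h
|Q| = 183.51 kW

Q_c = 184 kW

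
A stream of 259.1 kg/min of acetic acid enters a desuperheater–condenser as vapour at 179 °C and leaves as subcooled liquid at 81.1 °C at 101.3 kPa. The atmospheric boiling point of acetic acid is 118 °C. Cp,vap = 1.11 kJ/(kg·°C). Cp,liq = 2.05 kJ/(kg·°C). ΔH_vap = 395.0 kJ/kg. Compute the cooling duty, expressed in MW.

Q_c = 2.32 MW

vapour 179→118 °C: -67.71 kJ/kg
condensation at 118 °C: -395 kJ/kg
liquid 118→81.1 °C: -75.645 kJ/kg
Δh = -67.71 + -395 + -75.645 = -538.36 kJ/kg
Q = ṁ·Δh = 259.1 kg/min × -538.36 kJ/kg = -139490 kJ/min
|Q| = 2324.8 kW = 2.3248 MW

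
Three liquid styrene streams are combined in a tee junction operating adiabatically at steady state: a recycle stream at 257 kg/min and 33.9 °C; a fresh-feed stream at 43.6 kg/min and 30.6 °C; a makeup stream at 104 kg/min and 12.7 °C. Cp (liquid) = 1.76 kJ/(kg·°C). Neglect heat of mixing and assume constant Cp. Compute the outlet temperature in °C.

No heat crosses the boundary, so H_out = H_in.
Σ ṁᵢCp,ᵢTᵢ = 257×1.76×33.9 + 43.6×1.76×30.6 + 104×1.76×12.7 = 20006
Σ ṁᵢCp,ᵢ = 257×1.76 + 43.6×1.76 + 104×1.76 = 712.1
T_out = 20006 / 712.1 = 28.095 °C

T_out = 28.1 °C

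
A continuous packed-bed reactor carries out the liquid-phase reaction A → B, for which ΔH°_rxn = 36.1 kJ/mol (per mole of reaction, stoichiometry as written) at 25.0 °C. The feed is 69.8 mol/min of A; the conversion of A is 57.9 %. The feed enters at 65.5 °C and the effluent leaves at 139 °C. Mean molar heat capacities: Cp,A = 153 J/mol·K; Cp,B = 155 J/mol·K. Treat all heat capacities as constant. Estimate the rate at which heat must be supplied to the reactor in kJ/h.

Q_in = 135000 kJ/h

Extent of reaction ξ = 0.579 × 69.8 = 40.414 mol/min
Reaction term: ξ·ΔH°_rxn = 40.414 × 36.1 = 1459 kJ/min
Sensible, feed 65.5→25 °C: -432.52 kJ/min
Outlet flows (mol/min): A 29.386, B 40.414
Sensible, products 25→139 °C: 1226.7 kJ/min
Q = ΔH = 2253.1 kJ/min = 37.552 kW
Heat supplied = 135190 kJ/h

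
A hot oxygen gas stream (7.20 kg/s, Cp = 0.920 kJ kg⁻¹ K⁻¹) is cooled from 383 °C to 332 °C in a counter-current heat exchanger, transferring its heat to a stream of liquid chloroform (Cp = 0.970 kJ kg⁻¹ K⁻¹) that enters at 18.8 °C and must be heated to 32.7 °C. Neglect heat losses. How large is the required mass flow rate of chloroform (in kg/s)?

ṁ_c = 25.1 kg/s

Heat released by hot stream: Q = 7.20 × 0.920 × (383 − 332) = 337.82 kJ/s
Energy balance on cold side (adiabatic exchanger): Q = ṁ_c·Cp_c·(T_c,out − T_c,in)
ṁ_c = 337.82 / [0.970 × (32.7 − 18.8)] = 25.056 kg/s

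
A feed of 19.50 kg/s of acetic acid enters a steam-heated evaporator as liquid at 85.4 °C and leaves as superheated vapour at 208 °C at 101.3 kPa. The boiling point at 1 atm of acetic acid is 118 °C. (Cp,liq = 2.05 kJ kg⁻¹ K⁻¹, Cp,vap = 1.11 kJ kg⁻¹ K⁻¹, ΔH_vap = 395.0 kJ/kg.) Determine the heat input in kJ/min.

Q = 657000 kJ/min

liquid 85.4→118 °C: 66.83 kJ/kg
vaporisation at 118 °C: 395 kJ/kg
vapour 118→208 °C: 99.9 kJ/kg
Δh = 66.83 + 395 + 99.9 = 561.73 kJ/kg
Q = ṁ·Δh = 19.50 kg/s × 561.73 kJ/kg = 10954 kJ/s
|Q| = 10954 kW = 657220 kJ/min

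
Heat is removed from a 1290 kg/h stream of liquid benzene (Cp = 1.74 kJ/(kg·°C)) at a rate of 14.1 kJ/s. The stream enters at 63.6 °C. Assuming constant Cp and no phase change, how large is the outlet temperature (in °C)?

T_out = 41.0 °C

Q = 14.1 kJ/s = 50760 kJ/h
ΔT = Q/(ṁ·Cp) = 50760/(1290×1.74) = 22.614 K
T_out = 63.6 − 22.614 = 40.986 °C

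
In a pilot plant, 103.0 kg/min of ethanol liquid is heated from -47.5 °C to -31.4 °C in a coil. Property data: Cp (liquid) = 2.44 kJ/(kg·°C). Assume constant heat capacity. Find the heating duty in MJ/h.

Q = ṁ·Cp·ΔT = 103.0 × 2.44 × (-31.4 − -47.5) = 4046.3 kJ/min
Converting: 4046.3 / 60 s = 67.438 kW
Heating duty = 242.78 MJ/h

Q = 243 MJ/h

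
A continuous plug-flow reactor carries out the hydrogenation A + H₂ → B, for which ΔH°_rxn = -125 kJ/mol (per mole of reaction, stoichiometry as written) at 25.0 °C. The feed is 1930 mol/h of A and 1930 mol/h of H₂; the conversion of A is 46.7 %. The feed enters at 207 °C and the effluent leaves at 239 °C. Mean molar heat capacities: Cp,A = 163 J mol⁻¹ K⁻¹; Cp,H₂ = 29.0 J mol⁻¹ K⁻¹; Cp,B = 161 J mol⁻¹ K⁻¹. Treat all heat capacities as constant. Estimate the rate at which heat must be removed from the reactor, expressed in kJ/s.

Extent of reaction ξ = 0.467 × 1930 = 901.31 mol/h
Reaction term: ξ·ΔH°_rxn = 901.31 × -125 = -112660 kJ/h
Sensible, feed 207→25 °C: -67442 kJ/h
Outlet flows (mol/h): A 1028.7, H₂ 1028.7, B 901.31
Sensible, products 25→239 °C: 73321 kJ/h
Q = ΔH = -106790 kJ/h = -29.663 kW
Heat removed = 29.663 kJ/s

Q_out = 29.7 kJ/s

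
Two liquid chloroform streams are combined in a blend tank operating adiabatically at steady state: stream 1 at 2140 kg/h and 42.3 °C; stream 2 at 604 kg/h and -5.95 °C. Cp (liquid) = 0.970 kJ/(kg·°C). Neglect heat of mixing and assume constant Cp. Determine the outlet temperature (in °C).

T_out = 31.7 °C

Energy balance with Q = 0: Σ ṁᵢCp,ᵢ(T_out − Tᵢ) = 0
T_out = Σ ṁᵢCp,ᵢTᵢ / Σ ṁᵢCp,ᵢ
      = 84320 / 2661.7 = 31.679 °C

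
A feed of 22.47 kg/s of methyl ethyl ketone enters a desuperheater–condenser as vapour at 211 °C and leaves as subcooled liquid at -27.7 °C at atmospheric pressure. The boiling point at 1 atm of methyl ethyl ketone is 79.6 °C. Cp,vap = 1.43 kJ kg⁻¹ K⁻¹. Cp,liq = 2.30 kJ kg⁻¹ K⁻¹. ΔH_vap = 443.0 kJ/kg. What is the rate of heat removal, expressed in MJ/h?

Q_c = 71000 MJ/h

vapour 211→79.6 °C: -187.9 kJ/kg
condensation at 79.6 °C: -443 kJ/kg
liquid 79.6→-27.7 °C: -246.79 kJ/kg
Δh = -187.9 + -443 + -246.79 = -877.69 kJ/kg
Q = ṁ·Δh = 22.47 kg/s × -877.69 kJ/kg = -19722 kJ/s
|Q| = 19722 kW = 70998 MJ/h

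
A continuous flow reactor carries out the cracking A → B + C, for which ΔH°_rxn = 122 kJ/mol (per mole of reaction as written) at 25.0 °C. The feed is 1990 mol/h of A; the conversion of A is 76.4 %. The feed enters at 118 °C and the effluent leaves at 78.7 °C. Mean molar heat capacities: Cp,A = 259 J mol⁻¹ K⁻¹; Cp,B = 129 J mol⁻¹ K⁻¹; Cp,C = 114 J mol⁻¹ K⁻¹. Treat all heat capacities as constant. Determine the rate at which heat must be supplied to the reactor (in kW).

Q_in = 45.5 kW

Extent of reaction ξ = 0.764 × 1990 = 1520.4 mol/h
Reaction term: ξ·ΔH°_rxn = 1520.4 × 122 = 185480 kJ/h
Sensible, feed 118→25 °C: -47933 kJ/h
Outlet flows (mol/h): A 469.64, B 1520.4, C 1520.4
Sensible, products 25→78.7 °C: 26371 kJ/h
Q = ΔH = 163920 kJ/h = 45.534 kW
Heat supplied = 45.534 kW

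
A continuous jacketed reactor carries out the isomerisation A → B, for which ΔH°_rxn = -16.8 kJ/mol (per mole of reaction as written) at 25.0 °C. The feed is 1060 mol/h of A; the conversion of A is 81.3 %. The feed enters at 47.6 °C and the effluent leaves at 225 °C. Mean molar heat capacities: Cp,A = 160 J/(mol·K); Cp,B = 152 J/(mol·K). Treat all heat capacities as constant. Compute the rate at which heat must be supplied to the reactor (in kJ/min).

Q_in = 237 kJ/min

Extent of reaction ξ = 0.813 × 1060 = 861.78 mol/h
Reaction term: ξ·ΔH°_rxn = 861.78 × -16.8 = -14478 kJ/h
Sensible, feed 47.6→25 °C: -3833 kJ/h
Outlet flows (mol/h): A 198.22, B 861.78
Sensible, products 25→225 °C: 32541 kJ/h
Q = ΔH = 14230 kJ/h = 3.9529 kW
Heat supplied = 237.17 kJ/min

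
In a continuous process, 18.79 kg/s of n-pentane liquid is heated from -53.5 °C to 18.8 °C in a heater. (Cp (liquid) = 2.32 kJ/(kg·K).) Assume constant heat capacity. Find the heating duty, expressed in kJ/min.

Q = 189000 kJ/min

Q = ṁ·Cp·ΔT = 18.79 × 2.32 × (18.8 − -53.5) = 3151.8 kJ/s
Heating duty = 189110 kJ/min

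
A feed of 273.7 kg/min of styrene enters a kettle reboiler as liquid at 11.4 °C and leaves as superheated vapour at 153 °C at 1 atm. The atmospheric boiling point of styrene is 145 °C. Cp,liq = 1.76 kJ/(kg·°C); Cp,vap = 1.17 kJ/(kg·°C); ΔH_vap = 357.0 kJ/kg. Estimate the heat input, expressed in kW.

liquid 11.4→145 °C: 235.14 kJ/kg
vaporisation at 145 °C: 357 kJ/kg
vapour 145→153 °C: 9.36 kJ/kg
Δh = 235.14 + 357 + 9.36 = 601.5 kJ/kg
Q = ṁ·Δh = 273.7 kg/min × 601.5 kJ/kg = 164630 kJ/min
|Q| = 2743.8 kW

Q = 2740 kW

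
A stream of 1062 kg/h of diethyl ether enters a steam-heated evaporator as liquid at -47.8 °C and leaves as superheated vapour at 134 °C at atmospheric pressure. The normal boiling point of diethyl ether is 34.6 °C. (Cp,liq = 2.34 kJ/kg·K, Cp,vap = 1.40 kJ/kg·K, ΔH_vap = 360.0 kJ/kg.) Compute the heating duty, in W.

Q = 204000 W

liquid -47.8→34.6 °C: 192.82 kJ/kg
vaporisation at 34.6 °C: 360 kJ/kg
vapour 34.6→134 °C: 139.16 kJ/kg
Δh = 192.82 + 360 + 139.16 = 691.98 kJ/kg
Q = ṁ·Δh = 1062 kg/h × 691.98 kJ/kg = 734880 kJ/h
|Q| = 204.13 kW = 204130 W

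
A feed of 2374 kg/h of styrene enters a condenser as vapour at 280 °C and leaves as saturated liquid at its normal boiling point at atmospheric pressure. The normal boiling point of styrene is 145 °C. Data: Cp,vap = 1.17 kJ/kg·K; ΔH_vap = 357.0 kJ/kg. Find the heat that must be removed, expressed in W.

Q_c = 340000 W

vapour 280→145 °C: -157.95 kJ/kg
condensation at 145 °C: -357 kJ/kg
Δh = -157.95 + -357 = -514.95 kJ/kg
Q = ṁ·Δh = 2374 kg/h × -514.95 kJ/kg = -1.2225e+06 kJ/h
|Q| = 339.58 kW = 339580 W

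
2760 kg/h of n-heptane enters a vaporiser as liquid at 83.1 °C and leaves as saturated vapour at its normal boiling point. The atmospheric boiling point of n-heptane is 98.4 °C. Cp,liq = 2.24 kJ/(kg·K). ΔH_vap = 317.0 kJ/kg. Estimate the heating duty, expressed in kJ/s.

liquid 83.1→98.4 °C: 34.272 kJ/kg
vaporisation at 98.4 °C: 317 kJ/kg
Δh = 34.272 + 317 = 351.27 kJ/kg
Q = ṁ·Δh = 2760 kg/h × 351.27 kJ/kg = 969510 kJ/h
|Q| = 269.31 kW

Q = 269 kJ/s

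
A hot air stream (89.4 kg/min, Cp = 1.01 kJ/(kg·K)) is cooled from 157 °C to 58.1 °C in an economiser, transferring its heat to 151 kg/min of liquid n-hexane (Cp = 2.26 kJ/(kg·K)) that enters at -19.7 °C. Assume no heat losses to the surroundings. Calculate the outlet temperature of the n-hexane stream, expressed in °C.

T_c,out = 6.47 °C

Heat released by hot stream: Q = 89.4 × 1.01 × (157 − 58.1) = 8930.1 kJ/min
Energy balance on cold side (adiabatic exchanger): Q = ṁ_c·Cp_c·(T_c,out − T_c,in)
T_c,out = -19.7 + 8930.1/(151 × 2.26) = 6.468 °C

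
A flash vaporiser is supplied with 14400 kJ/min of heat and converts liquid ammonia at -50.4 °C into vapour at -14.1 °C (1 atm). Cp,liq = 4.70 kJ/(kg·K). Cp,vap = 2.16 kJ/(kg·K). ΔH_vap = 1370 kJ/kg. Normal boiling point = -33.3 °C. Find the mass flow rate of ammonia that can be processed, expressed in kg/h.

ṁ = 579 kg/h

Δh = 4.70×(-33.3−-50.4) + 1370 + 2.16×(-14.1−-33.3) = 1491.8 kJ/kg
Q = 14400 kJ/min = 240 kJ/s = 864000 kJ/h
ṁ = Q/Δh = 864000 / 1491.8 = 579.15 kg/h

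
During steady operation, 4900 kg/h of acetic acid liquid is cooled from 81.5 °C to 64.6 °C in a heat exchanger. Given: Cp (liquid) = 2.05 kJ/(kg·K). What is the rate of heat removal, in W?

Q = ṁ·Cp·ΔT = 4900 × 2.05 × (64.6 − 81.5) = -169760 kJ/h
Converting: 169760 / 3600 s = 47.156 kW
Cooling duty = 47156 W

Q_c = 47200 W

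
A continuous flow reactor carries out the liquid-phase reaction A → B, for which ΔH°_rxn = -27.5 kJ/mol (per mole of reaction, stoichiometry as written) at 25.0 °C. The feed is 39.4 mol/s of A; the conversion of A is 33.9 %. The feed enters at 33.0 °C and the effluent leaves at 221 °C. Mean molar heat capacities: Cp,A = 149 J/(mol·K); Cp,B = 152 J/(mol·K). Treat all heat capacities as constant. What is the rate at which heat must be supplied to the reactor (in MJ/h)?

Q_in = 2680 MJ/h

Extent of reaction ξ = 0.339 × 39.4 = 13.357 mol/s
Reaction term: ξ·ΔH°_rxn = 13.357 × -27.5 = -367.31 kJ/s
Sensible, feed 33.0→25 °C: -46.965 kJ/s
Outlet flows (mol/s): A 26.043, B 13.357
Sensible, products 25→221 °C: 1158.5 kJ/s
Q = ΔH = 744.22 kJ/s = 744.22 kW
Heat supplied = 2679.2 MJ/h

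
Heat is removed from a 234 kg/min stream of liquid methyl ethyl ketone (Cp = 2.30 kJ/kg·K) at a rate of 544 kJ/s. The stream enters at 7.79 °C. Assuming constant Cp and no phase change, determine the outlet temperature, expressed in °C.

Q = 544 kJ/s = 32640 kJ/min
ΔT = Q/(ṁ·Cp) = 32640/(234×2.30) = 60.647 K
T_out = 7.79 − 60.647 = -52.857 °C

T_out = -52.9 °C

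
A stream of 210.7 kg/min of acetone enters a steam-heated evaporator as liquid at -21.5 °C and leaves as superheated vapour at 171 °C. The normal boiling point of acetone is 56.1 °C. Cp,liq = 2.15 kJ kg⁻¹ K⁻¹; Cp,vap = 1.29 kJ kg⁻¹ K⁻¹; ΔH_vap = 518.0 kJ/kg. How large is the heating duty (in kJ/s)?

Q = 2930 kJ/s

liquid -21.5→56.1 °C: 166.84 kJ/kg
vaporisation at 56.1 °C: 518 kJ/kg
vapour 56.1→171 °C: 148.22 kJ/kg
Δh = 166.84 + 518 + 148.22 = 833.06 kJ/kg
Q = ṁ·Δh = 210.7 kg/min × 833.06 kJ/kg = 175530 kJ/min
|Q| = 2925.4 kW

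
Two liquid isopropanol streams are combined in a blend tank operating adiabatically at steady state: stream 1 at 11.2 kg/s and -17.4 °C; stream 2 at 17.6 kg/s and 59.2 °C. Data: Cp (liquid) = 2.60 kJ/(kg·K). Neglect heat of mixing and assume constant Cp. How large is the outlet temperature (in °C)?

T_out = 29.4 °C

Adiabatic, steady state ⇒ Σ ṁᵢCp,ᵢ(T_out − Tᵢ) = 0
Σ ṁᵢCp,ᵢTᵢ = 11.2×2.60×-17.4 + 17.6×2.60×59.2 = 2202.3
Σ ṁᵢCp,ᵢ = 11.2×2.60 + 17.6×2.60 = 74.88
T_out = 2202.3 / 74.88 = 29.411 °C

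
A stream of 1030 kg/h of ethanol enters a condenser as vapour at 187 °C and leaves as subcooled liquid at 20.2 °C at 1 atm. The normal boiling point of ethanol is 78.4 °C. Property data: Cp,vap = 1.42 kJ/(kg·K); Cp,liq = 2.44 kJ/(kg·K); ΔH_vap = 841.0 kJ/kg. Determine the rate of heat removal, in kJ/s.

vapour 187→78.4 °C: -154.21 kJ/kg
condensation at 78.4 °C: -841 kJ/kg
liquid 78.4→20.2 °C: -142.01 kJ/kg
Δh = -154.21 + -841 + -142.01 = -1137.2 kJ/kg
Q = ṁ·Δh = 1030 kg/h × -1137.2 kJ/kg = -1.1713e+06 kJ/h
|Q| = 325.37 kW

Q_c = 325 kJ/s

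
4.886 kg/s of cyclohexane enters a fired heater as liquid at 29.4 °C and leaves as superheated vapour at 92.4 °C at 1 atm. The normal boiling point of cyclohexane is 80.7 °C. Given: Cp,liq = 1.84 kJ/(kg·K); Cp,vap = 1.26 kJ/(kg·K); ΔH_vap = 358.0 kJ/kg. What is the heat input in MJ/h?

Q = 8220 MJ/h

liquid 29.4→80.7 °C: 94.392 kJ/kg
vaporisation at 80.7 °C: 358 kJ/kg
vapour 80.7→92.4 °C: 14.742 kJ/kg
Δh = 94.392 + 358 + 14.742 = 467.13 kJ/kg
Q = ṁ·Δh = 4.886 kg/s × 467.13 kJ/kg = 2282.4 kJ/s
|Q| = 2282.4 kW = 8216.7 MJ/h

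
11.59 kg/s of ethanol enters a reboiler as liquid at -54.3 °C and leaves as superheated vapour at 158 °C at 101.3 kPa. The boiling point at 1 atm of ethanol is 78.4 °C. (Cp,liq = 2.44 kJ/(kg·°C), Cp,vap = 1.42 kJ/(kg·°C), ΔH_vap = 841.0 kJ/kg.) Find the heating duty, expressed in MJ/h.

Q = 53300 MJ/h

liquid -54.3→78.4 °C: 323.79 kJ/kg
vaporisation at 78.4 °C: 841 kJ/kg
vapour 78.4→158 °C: 113.03 kJ/kg
Δh = 323.79 + 841 + 113.03 = 1277.8 kJ/kg
Q = ṁ·Δh = 11.59 kg/s × 1277.8 kJ/kg = 14810 kJ/s
|Q| = 14810 kW = 53316 MJ/h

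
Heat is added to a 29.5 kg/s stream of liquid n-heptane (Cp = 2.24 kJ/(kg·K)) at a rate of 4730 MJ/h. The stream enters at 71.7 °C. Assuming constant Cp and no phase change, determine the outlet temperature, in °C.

Q = 4730 MJ/h = 1313.9 kJ/s
ΔT = Q/(ṁ·Cp) = 1313.9/(29.5×2.24) = 19.883 K
T_out = 71.7 + 19.883 = 91.583 °C

T_out = 91.6 °C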